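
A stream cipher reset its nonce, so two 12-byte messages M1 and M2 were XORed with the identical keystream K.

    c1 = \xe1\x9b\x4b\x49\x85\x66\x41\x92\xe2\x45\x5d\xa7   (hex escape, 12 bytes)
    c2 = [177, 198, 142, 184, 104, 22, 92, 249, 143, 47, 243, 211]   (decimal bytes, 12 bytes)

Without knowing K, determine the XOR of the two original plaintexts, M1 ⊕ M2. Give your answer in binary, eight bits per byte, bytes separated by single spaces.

01010000 01011101 11000101 11110001 11101101 01110000 00011101 01101011 01101101 01101010 10101110 01110100

c1 ⊕ c2 = (M1 ⊕ K) ⊕ (M2 ⊕ K) = M1 ⊕ M2 — the shared key cancels under XOR.
byte 0: 11100001 XOR 10110001 = 01010000
byte 1: 10011011 XOR 11000110 = 01011101
byte 2: 01001011 XOR 10001110 = 11000101
byte 3: 01001001 XOR 10111000 = 11110001
byte 4: 10000101 XOR 01101000 = 11101101
byte 5: 01100110 XOR 00010110 = 01110000
byte 6: 01000001 XOR 01011100 = 00011101
byte 7: 10010010 XOR 11111001 = 01101011
byte 8: 11100010 XOR 10001111 = 01101101
byte 9: 01000101 XOR 00101111 = 01101010
byte 10: 01011101 XOR 11110011 = 10101110
byte 11: 10100111 XOR 11010011 = 01110100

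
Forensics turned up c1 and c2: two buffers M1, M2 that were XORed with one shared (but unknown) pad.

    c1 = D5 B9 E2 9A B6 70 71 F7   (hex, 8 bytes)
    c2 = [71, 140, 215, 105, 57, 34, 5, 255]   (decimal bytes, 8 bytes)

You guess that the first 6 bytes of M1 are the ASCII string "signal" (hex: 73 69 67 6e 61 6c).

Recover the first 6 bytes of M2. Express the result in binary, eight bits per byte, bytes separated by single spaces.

First, c1 ⊕ c2 = (M1 ⊕ K) ⊕ (M2 ⊕ K) = M1 ⊕ M2, so the key drops out. Then M2 = (M1 ⊕ M2) ⊕ M1 over the first 6 bytes.
byte 0: (d5 xor 47) xor 73 = 92 xor 73 = e1
byte 1: (b9 xor 8c) xor 69 = 35 xor 69 = 5c
byte 2: (e2 xor d7) xor 67 = 35 xor 67 = 52
byte 3: (9a xor 69) xor 6e = f3 xor 6e = 9d
byte 4: (b6 xor 39) xor 61 = 8f xor 61 = ee
byte 5: (70 xor 22) xor 6c = 52 xor 6c = 3e

11100001 01011100 01010010 10011101 11101110 00111110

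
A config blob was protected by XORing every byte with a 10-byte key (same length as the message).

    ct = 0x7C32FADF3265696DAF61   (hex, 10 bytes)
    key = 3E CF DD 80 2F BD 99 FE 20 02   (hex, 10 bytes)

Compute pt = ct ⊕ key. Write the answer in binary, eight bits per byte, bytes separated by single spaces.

7c ^ 3e = 42
32 ^ cf = fd
fa ^ dd = 27
df ^ 80 = 5f
32 ^ 2f = 1d
65 ^ bd = d8
69 ^ 99 = f0
6d ^ fe = 93
af ^ 20 = 8f
61 ^ 02 = 63

01000010 11111101 00100111 01011111 00011101 11011000 11110000 10010011 10001111 01100011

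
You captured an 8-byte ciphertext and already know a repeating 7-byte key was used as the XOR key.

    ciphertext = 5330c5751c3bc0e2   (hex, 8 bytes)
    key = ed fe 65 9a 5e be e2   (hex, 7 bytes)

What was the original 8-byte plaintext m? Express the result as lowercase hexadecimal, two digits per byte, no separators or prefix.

becea0ef4285220f

The 7-byte key repeats, so the effective keystream is ed fe 65 9a 5e be e2 ed.
byte 0: 53 XOR ed = be
byte 1: 30 XOR fe = ce
byte 2: c5 XOR 65 = a0
byte 3: 75 XOR 9a = ef
byte 4: 1c XOR 5e = 42
byte 5: 3b XOR be = 85
byte 6: c0 XOR e2 = 22
byte 7: e2 XOR ed = 0f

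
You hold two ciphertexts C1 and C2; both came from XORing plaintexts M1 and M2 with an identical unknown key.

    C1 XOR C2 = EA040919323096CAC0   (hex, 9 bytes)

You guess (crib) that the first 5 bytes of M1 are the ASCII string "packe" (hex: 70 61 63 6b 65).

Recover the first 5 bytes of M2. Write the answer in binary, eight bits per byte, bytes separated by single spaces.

10011010 01100101 01101010 01110010 01010111

Since C1 ⊕ C2 = M1 ⊕ M2, XORing with the guessed M1 bytes yields the corresponding M2 bytes: M2 = (C1 ⊕ C2) ⊕ M1.
234 xor 112 = 154
  4 xor  97 = 101
  9 xor  99 = 106
 25 xor 107 = 114
 50 xor 101 =  87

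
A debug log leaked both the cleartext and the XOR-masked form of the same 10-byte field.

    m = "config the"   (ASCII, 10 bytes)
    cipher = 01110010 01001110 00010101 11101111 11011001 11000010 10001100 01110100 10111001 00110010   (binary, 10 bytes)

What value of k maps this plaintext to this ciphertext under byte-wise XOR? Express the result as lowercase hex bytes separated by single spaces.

Since cipher = m ⊕ k, XORing both sides with m gives k = m ⊕ cipher.
01100011 ^ 01110010 = 00010001
01101111 ^ 01001110 = 00100001
01101110 ^ 00010101 = 01111011
01100110 ^ 11101111 = 10001001
01101001 ^ 11011001 = 10110000
01100111 ^ 11000010 = 10100101
00100000 ^ 10001100 = 10101100
01110100 ^ 01110100 = 00000000
01101000 ^ 10111001 = 11010001
01100101 ^ 00110010 = 01010111

11 21 7b 89 b0 a5 ac 00 d1 57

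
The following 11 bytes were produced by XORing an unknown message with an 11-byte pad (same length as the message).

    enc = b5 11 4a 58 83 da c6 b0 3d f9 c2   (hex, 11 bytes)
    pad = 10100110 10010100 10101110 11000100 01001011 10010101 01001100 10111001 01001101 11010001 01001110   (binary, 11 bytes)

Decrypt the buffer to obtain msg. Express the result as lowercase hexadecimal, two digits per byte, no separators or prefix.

1385e49cc84f8a0970288c

b5 XOR a6 = 13
11 XOR 94 = 85
4a XOR ae = e4
58 XOR c4 = 9c
83 XOR 4b = c8
da XOR 95 = 4f
c6 XOR 4c = 8a
b0 XOR b9 = 09
3d XOR 4d = 70
f9 XOR d1 = 28
c2 XOR 4e = 8c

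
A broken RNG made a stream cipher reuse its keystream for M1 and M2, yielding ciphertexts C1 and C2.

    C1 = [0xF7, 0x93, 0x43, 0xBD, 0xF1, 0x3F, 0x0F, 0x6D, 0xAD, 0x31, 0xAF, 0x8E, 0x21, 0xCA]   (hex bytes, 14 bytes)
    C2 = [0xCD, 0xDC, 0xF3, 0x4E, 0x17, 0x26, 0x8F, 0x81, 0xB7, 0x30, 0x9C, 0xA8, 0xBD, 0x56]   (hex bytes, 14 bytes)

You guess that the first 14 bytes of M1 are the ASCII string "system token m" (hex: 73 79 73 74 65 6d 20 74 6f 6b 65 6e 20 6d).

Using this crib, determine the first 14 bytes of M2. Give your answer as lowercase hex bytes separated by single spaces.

49 36 c3 87 83 74 a0 98 75 6a 56 48 bc f1

First, C1 ⊕ C2 = (M1 ⊕ K) ⊕ (M2 ⊕ K) = M1 ⊕ M2, so the key drops out. Then M2 = (M1 ⊕ M2) ⊕ M1 over the first 14 bytes.
byte 0: (f7 ^ cd) ^ 73 = 3a ^ 73 = 49
byte 1: (93 ^ dc) ^ 79 = 4f ^ 79 = 36
byte 2: (43 ^ f3) ^ 73 = b0 ^ 73 = c3
byte 3: (bd ^ 4e) ^ 74 = f3 ^ 74 = 87
byte 4: (f1 ^ 17) ^ 65 = e6 ^ 65 = 83
byte 5: (3f ^ 26) ^ 6d = 19 ^ 6d = 74
byte 6: (0f ^ 8f) ^ 20 = 80 ^ 20 = a0
byte 7: (6d ^ 81) ^ 74 = ec ^ 74 = 98
byte 8: (ad ^ b7) ^ 6f = 1a ^ 6f = 75
byte 9: (31 ^ 30) ^ 6b = 01 ^ 6b = 6a
byte 10: (af ^ 9c) ^ 65 = 33 ^ 65 = 56
byte 11: (8e ^ a8) ^ 6e = 26 ^ 6e = 48
byte 12: (21 ^ bd) ^ 20 = 9c ^ 20 = bc
byte 13: (ca ^ 56) ^ 6d = 9c ^ 6d = f1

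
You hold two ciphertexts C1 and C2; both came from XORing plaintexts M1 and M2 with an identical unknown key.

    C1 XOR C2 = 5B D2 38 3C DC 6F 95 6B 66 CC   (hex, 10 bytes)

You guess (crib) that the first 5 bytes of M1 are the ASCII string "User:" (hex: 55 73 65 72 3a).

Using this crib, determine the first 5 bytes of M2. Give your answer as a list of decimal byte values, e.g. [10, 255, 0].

[14, 161, 93, 78, 230]

Since C1 ⊕ C2 = M1 ⊕ M2, XORing with the guessed M1 bytes yields the corresponding M2 bytes: M2 = (C1 ⊕ C2) ⊕ M1.
01011011 XOR 01010101 = 00001110
11010010 XOR 01110011 = 10100001
00111000 XOR 01100101 = 01011101
00111100 XOR 01110010 = 01001110
11011100 XOR 00111010 = 11100110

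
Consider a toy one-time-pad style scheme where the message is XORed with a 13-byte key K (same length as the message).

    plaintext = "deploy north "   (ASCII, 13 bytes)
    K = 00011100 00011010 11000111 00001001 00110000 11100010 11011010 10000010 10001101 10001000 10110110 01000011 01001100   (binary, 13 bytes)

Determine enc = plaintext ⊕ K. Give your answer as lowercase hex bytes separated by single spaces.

78 7f b7 65 5f 9b fa ec e2 fa c2 2b 6c

XOR is its own inverse, so applying the key byte-wise gives the result directly.
64 XOR 1c = 78
65 XOR 1a = 7f
70 XOR c7 = b7
6c XOR 09 = 65
6f XOR 30 = 5f
79 XOR e2 = 9b
20 XOR da = fa
6e XOR 82 = ec
6f XOR 8d = e2
72 XOR 88 = fa
74 XOR b6 = c2
68 XOR 43 = 2b
20 XOR 4c = 6c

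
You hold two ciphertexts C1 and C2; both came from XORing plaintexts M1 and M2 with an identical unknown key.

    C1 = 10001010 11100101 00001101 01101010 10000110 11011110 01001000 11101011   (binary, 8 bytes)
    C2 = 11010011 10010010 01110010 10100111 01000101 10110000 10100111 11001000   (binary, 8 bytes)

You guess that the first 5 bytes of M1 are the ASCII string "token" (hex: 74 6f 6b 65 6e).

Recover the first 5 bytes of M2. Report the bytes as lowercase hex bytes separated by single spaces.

First, C1 ⊕ C2 = (M1 ⊕ K) ⊕ (M2 ⊕ K) = M1 ⊕ M2, so the key drops out. Then M2 = (M1 ⊕ M2) ⊕ M1 over the first 5 bytes.
byte 0: (8a ^ d3) ^ 74 = 59 ^ 74 = 2d
byte 1: (e5 ^ 92) ^ 6f = 77 ^ 6f = 18
byte 2: (0d ^ 72) ^ 6b = 7f ^ 6b = 14
byte 3: (6a ^ a7) ^ 65 = cd ^ 65 = a8
byte 4: (86 ^ 45) ^ 6e = c3 ^ 6e = ad

2d 18 14 a8 ad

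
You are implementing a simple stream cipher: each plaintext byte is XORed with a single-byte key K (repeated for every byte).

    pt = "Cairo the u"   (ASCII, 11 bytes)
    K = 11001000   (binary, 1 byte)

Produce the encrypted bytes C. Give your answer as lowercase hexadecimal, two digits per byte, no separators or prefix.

8ba9a1baa7e8bca0ade8bd

The 1-byte key repeats, so the effective keystream is c8 c8 c8 c8 c8 c8 c8 c8 c8 c8 c8.
byte 0: 43 ⊕ c8 = 8b
byte 1: 61 ⊕ c8 = a9
byte 2: 69 ⊕ c8 = a1
byte 3: 72 ⊕ c8 = ba
byte 4: 6f ⊕ c8 = a7
byte 5: 20 ⊕ c8 = e8
byte 6: 74 ⊕ c8 = bc
byte 7: 68 ⊕ c8 = a0
byte 8: 65 ⊕ c8 = ad
byte 9: 20 ⊕ c8 = e8
byte 10: 75 ⊕ c8 = bd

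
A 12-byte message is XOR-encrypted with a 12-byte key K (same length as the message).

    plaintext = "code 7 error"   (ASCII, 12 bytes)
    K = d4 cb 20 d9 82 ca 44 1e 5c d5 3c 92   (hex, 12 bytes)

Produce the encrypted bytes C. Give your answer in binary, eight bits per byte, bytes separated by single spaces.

10110111 10100100 01000100 10111100 10100010 11111101 01100100 01111011 00101110 10100111 01010011 11100000

XOR is its own inverse, so applying the key byte-wise gives the result directly.
byte 0: 63 xor d4 = b7
byte 1: 6f xor cb = a4
byte 2: 64 xor 20 = 44
byte 3: 65 xor d9 = bc
byte 4: 20 xor 82 = a2
byte 5: 37 xor ca = fd
byte 6: 20 xor 44 = 64
byte 7: 65 xor 1e = 7b
byte 8: 72 xor 5c = 2e
byte 9: 72 xor d5 = a7
byte 10: 6f xor 3c = 53
byte 11: 72 xor 92 = e0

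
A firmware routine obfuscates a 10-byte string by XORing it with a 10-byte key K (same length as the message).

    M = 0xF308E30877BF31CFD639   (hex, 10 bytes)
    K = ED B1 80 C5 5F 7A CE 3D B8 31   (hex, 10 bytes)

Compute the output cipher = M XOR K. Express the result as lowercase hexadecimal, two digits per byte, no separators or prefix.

1eb963cd28c5fff26e08

XOR is its own inverse, so applying the key byte-wise gives the result directly.
243 xor 237 =  30
  8 xor 177 = 185
227 xor 128 =  99
  8 xor 197 = 205
119 xor  95 =  40
191 xor 122 = 197
 49 xor 206 = 255
207 xor  61 = 242
214 xor 184 = 110
 57 xor  49 =   8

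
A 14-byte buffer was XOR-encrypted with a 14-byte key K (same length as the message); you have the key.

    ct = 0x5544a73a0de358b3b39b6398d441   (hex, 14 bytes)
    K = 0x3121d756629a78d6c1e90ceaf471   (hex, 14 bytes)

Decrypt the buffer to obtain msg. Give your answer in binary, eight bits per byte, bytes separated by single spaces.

01100100 01100101 01110000 01101100 01101111 01111001 00100000 01100101 01110010 01110010 01101111 01110010 00100000 00110000

XOR is its own inverse, so applying the key byte-wise gives the result directly.
55 XOR 31 = 64
44 XOR 21 = 65
a7 XOR d7 = 70
3a XOR 56 = 6c
0d XOR 62 = 6f
e3 XOR 9a = 79
58 XOR 78 = 20
b3 XOR d6 = 65
b3 XOR c1 = 72
9b XOR e9 = 72
63 XOR 0c = 6f
98 XOR ea = 72
d4 XOR f4 = 20
41 XOR 71 = 30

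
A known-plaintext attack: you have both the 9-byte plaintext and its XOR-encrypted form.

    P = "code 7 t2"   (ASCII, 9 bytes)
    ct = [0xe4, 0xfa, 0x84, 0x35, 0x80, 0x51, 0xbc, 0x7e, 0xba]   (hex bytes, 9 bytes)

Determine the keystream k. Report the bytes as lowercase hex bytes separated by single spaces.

87 95 e0 50 a0 66 9c 0a 88

Since ct = P ⊕ k, XORing both sides with P gives k = P ⊕ ct.
 99 ⊕ 228 = 135
111 ⊕ 250 = 149
100 ⊕ 132 = 224
101 ⊕  53 =  80
 32 ⊕ 128 = 160
 55 ⊕  81 = 102
 32 ⊕ 188 = 156
116 ⊕ 126 =  10
 50 ⊕ 186 = 136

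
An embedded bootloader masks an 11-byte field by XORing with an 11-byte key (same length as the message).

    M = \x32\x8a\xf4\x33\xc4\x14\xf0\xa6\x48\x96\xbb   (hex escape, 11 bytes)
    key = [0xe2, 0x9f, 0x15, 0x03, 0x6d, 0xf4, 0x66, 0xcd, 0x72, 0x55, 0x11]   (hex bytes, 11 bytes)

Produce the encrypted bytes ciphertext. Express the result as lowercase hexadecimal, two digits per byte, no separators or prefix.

XOR is its own inverse, so applying the key byte-wise gives the result directly.
32 XOR e2 = d0
8a XOR 9f = 15
f4 XOR 15 = e1
33 XOR 03 = 30
c4 XOR 6d = a9
14 XOR f4 = e0
f0 XOR 66 = 96
a6 XOR cd = 6b
48 XOR 72 = 3a
96 XOR 55 = c3
bb XOR 11 = aa

d015e130a9e0966b3ac3aa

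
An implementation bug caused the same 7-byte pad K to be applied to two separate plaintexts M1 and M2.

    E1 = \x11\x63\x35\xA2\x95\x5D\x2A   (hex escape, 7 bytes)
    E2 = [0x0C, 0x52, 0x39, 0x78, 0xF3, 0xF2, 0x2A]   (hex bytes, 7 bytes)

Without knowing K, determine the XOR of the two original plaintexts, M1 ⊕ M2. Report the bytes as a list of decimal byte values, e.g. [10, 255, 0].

E1 ⊕ E2 = (M1 ⊕ K) ⊕ (M2 ⊕ K) = M1 ⊕ M2 — the shared key cancels under XOR.
11 XOR 0c = 1d
63 XOR 52 = 31
35 XOR 39 = 0c
a2 XOR 78 = da
95 XOR f3 = 66
5d XOR f2 = af
2a XOR 2a = 00

[29, 49, 12, 218, 102, 175, 0]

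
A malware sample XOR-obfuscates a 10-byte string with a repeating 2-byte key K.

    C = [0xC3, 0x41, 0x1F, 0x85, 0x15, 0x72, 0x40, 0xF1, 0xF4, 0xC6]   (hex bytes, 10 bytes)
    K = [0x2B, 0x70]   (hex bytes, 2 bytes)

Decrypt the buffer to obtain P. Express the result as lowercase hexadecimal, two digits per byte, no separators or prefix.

The 2-byte key repeats, so the effective keystream is 2b 70 2b 70 2b 70 2b 70 2b 70.
byte 0: 11000011 XOR 00101011 = 11101000
byte 1: 01000001 XOR 01110000 = 00110001
byte 2: 00011111 XOR 00101011 = 00110100
byte 3: 10000101 XOR 01110000 = 11110101
byte 4: 00010101 XOR 00101011 = 00111110
byte 5: 01110010 XOR 01110000 = 00000010
byte 6: 01000000 XOR 00101011 = 01101011
byte 7: 11110001 XOR 01110000 = 10000001
byte 8: 11110100 XOR 00101011 = 11011111
byte 9: 11000110 XOR 01110000 = 10110110

e83134f53e026b81dfb6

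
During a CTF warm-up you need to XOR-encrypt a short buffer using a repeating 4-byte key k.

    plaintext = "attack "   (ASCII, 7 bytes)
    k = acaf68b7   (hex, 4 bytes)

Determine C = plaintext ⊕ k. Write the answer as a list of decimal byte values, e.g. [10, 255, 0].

The 4-byte key repeats, so the effective keystream is ac af 68 b7 ac af 68.
byte 0: 61 ^ ac = cd
byte 1: 74 ^ af = db
byte 2: 74 ^ 68 = 1c
byte 3: 61 ^ b7 = d6
byte 4: 63 ^ ac = cf
byte 5: 6b ^ af = c4
byte 6: 20 ^ 68 = 48

[205, 219, 28, 214, 207, 196, 72]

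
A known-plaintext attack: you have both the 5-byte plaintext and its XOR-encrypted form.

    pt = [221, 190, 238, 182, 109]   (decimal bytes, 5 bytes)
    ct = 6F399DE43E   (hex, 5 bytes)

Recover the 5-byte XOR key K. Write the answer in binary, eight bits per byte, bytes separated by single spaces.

Since ct = pt ⊕ K, XORing both sides with pt gives K = pt ⊕ ct.
byte 0: dd ^ 6f = b2
byte 1: be ^ 39 = 87
byte 2: ee ^ 9d = 73
byte 3: b6 ^ e4 = 52
byte 4: 6d ^ 3e = 53

10110010 10000111 01110011 01010010 01010011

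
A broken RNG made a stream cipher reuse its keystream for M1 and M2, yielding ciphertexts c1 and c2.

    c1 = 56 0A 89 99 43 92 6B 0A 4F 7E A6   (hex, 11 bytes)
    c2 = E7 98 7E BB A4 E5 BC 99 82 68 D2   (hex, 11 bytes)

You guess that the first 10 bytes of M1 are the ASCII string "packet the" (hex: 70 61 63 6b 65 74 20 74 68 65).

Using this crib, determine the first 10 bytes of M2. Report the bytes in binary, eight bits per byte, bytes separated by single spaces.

11000001 11110011 10010100 01001001 10000010 00000011 11110111 11100111 10100101 01110011

First, c1 ⊕ c2 = (M1 ⊕ K) ⊕ (M2 ⊕ K) = M1 ⊕ M2, so the key drops out. Then M2 = (M1 ⊕ M2) ⊕ M1 over the first 10 bytes.
byte 0: (56 XOR e7) XOR 70 = b1 XOR 70 = c1
byte 1: (0a XOR 98) XOR 61 = 92 XOR 61 = f3
byte 2: (89 XOR 7e) XOR 63 = f7 XOR 63 = 94
byte 3: (99 XOR bb) XOR 6b = 22 XOR 6b = 49
byte 4: (43 XOR a4) XOR 65 = e7 XOR 65 = 82
byte 5: (92 XOR e5) XOR 74 = 77 XOR 74 = 03
byte 6: (6b XOR bc) XOR 20 = d7 XOR 20 = f7
byte 7: (0a XOR 99) XOR 74 = 93 XOR 74 = e7
byte 8: (4f XOR 82) XOR 68 = cd XOR 68 = a5
byte 9: (7e XOR 68) XOR 65 = 16 XOR 65 = 73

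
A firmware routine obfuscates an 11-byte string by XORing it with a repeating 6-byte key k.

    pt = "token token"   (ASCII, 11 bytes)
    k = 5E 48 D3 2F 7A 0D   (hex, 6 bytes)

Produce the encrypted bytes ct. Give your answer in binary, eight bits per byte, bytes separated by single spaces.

The 6-byte key repeats, so the effective keystream is 5e 48 d3 2f 7a 0d 5e 48 d3 2f 7a.
byte 0: 74 xor 5e = 2a
byte 1: 6f xor 48 = 27
byte 2: 6b xor d3 = b8
byte 3: 65 xor 2f = 4a
byte 4: 6e xor 7a = 14
byte 5: 20 xor 0d = 2d
byte 6: 74 xor 5e = 2a
byte 7: 6f xor 48 = 27
byte 8: 6b xor d3 = b8
byte 9: 65 xor 2f = 4a
byte 10: 6e xor 7a = 14

00101010 00100111 10111000 01001010 00010100 00101101 00101010 00100111 10111000 01001010 00010100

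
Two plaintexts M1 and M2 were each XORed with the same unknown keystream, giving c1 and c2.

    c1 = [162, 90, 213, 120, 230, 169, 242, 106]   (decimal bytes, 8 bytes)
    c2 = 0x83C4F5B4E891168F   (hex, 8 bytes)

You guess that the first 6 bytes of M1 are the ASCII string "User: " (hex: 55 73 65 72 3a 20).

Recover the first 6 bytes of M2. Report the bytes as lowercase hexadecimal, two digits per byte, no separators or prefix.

74ed45be3418

First, c1 ⊕ c2 = (M1 ⊕ K) ⊕ (M2 ⊕ K) = M1 ⊕ M2, so the key drops out. Then M2 = (M1 ⊕ M2) ⊕ M1 over the first 6 bytes.
byte 0: (a2 ^ 83) ^ 55 = 21 ^ 55 = 74
byte 1: (5a ^ c4) ^ 73 = 9e ^ 73 = ed
byte 2: (d5 ^ f5) ^ 65 = 20 ^ 65 = 45
byte 3: (78 ^ b4) ^ 72 = cc ^ 72 = be
byte 4: (e6 ^ e8) ^ 3a = 0e ^ 3a = 34
byte 5: (a9 ^ 91) ^ 20 = 38 ^ 20 = 18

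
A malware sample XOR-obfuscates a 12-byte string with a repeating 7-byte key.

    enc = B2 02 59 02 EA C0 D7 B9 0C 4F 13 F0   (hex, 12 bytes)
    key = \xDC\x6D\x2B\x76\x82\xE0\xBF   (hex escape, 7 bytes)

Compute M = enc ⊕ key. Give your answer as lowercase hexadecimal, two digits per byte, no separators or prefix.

The 7-byte key repeats, so the effective keystream is dc 6d 2b 76 82 e0 bf dc 6d 2b 76 82.
byte 0: b2 ⊕ dc = 6e
byte 1: 02 ⊕ 6d = 6f
byte 2: 59 ⊕ 2b = 72
byte 3: 02 ⊕ 76 = 74
byte 4: ea ⊕ 82 = 68
byte 5: c0 ⊕ e0 = 20
byte 6: d7 ⊕ bf = 68
byte 7: b9 ⊕ dc = 65
byte 8: 0c ⊕ 6d = 61
byte 9: 4f ⊕ 2b = 64
byte 10: 13 ⊕ 76 = 65
byte 11: f0 ⊕ 82 = 72

6e6f72746820686561646572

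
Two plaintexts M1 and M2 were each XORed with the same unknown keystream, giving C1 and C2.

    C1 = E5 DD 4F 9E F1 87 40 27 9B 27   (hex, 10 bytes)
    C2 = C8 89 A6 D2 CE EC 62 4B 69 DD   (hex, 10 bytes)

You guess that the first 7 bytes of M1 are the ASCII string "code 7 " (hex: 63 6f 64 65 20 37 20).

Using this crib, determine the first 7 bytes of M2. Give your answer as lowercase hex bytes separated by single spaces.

4e 3b 8d 29 1f 5c 02

First, C1 ⊕ C2 = (M1 ⊕ K) ⊕ (M2 ⊕ K) = M1 ⊕ M2, so the key drops out. Then M2 = (M1 ⊕ M2) ⊕ M1 over the first 7 bytes.
byte 0: (e5 xor c8) xor 63 = 2d xor 63 = 4e
byte 1: (dd xor 89) xor 6f = 54 xor 6f = 3b
byte 2: (4f xor a6) xor 64 = e9 xor 64 = 8d
byte 3: (9e xor d2) xor 65 = 4c xor 65 = 29
byte 4: (f1 xor ce) xor 20 = 3f xor 20 = 1f
byte 5: (87 xor ec) xor 37 = 6b xor 37 = 5c
byte 6: (40 xor 62) xor 20 = 22 xor 20 = 02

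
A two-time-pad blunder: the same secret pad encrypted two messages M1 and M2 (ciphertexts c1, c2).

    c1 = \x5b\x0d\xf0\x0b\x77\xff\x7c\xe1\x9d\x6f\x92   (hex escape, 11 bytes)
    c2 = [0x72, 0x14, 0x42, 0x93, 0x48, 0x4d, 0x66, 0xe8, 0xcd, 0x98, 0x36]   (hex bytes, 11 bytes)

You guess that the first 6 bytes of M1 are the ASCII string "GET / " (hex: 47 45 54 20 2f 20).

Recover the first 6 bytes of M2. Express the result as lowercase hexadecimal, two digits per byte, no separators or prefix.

6e5ce6b81092

First, c1 ⊕ c2 = (M1 ⊕ K) ⊕ (M2 ⊕ K) = M1 ⊕ M2, so the key drops out. Then M2 = (M1 ⊕ M2) ⊕ M1 over the first 6 bytes.
byte 0: (5b ⊕ 72) ⊕ 47 = 29 ⊕ 47 = 6e
byte 1: (0d ⊕ 14) ⊕ 45 = 19 ⊕ 45 = 5c
byte 2: (f0 ⊕ 42) ⊕ 54 = b2 ⊕ 54 = e6
byte 3: (0b ⊕ 93) ⊕ 20 = 98 ⊕ 20 = b8
byte 4: (77 ⊕ 48) ⊕ 2f = 3f ⊕ 2f = 10
byte 5: (ff ⊕ 4d) ⊕ 20 = b2 ⊕ 20 = 92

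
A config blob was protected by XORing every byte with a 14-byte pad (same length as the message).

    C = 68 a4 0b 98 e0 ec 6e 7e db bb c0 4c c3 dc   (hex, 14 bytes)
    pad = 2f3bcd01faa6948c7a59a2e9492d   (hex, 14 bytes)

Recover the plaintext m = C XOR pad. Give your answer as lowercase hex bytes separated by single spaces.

XOR is its own inverse, so applying the key byte-wise gives the result directly.
68 xor 2f = 47
a4 xor 3b = 9f
0b xor cd = c6
98 xor 01 = 99
e0 xor fa = 1a
ec xor a6 = 4a
6e xor 94 = fa
7e xor 8c = f2
db xor 7a = a1
bb xor 59 = e2
c0 xor a2 = 62
4c xor e9 = a5
c3 xor 49 = 8a
dc xor 2d = f1

47 9f c6 99 1a 4a fa f2 a1 e2 62 a5 8a f1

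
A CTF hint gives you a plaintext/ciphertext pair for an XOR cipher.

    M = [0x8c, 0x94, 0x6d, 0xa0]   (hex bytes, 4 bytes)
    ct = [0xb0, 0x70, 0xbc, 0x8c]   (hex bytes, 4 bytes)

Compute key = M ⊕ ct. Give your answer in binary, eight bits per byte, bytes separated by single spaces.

00111100 11100100 11010001 00101100

Since ct = M ⊕ key, XORing both sides with M gives key = M ⊕ ct.
10001100 ⊕ 10110000 = 00111100
10010100 ⊕ 01110000 = 11100100
01101101 ⊕ 10111100 = 11010001
10100000 ⊕ 10001100 = 00101100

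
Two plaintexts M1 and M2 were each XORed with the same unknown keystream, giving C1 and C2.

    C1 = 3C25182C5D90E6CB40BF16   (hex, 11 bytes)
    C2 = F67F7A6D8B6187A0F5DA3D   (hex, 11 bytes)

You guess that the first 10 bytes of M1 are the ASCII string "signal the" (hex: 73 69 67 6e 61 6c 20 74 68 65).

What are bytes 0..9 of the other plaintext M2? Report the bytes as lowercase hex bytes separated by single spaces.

b9 33 05 2f b7 9d 41 1f dd 00

First, C1 ⊕ C2 = (M1 ⊕ K) ⊕ (M2 ⊕ K) = M1 ⊕ M2, so the key drops out. Then M2 = (M1 ⊕ M2) ⊕ M1 over the first 10 bytes.
byte 0: (3c XOR f6) XOR 73 = ca XOR 73 = b9
byte 1: (25 XOR 7f) XOR 69 = 5a XOR 69 = 33
byte 2: (18 XOR 7a) XOR 67 = 62 XOR 67 = 05
byte 3: (2c XOR 6d) XOR 6e = 41 XOR 6e = 2f
byte 4: (5d XOR 8b) XOR 61 = d6 XOR 61 = b7
byte 5: (90 XOR 61) XOR 6c = f1 XOR 6c = 9d
byte 6: (e6 XOR 87) XOR 20 = 61 XOR 20 = 41
byte 7: (cb XOR a0) XOR 74 = 6b XOR 74 = 1f
byte 8: (40 XOR f5) XOR 68 = b5 XOR 68 = dd
byte 9: (bf XOR da) XOR 65 = 65 XOR 65 = 00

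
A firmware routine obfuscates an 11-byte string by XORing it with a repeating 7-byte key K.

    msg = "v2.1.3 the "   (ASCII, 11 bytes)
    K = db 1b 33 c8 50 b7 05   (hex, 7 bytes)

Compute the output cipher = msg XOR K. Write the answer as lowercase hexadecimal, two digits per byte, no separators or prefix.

The 7-byte key repeats, so the effective keystream is db 1b 33 c8 50 b7 05 db 1b 33 c8.
byte 0: 76 ⊕ db = ad
byte 1: 32 ⊕ 1b = 29
byte 2: 2e ⊕ 33 = 1d
byte 3: 31 ⊕ c8 = f9
byte 4: 2e ⊕ 50 = 7e
byte 5: 33 ⊕ b7 = 84
byte 6: 20 ⊕ 05 = 25
byte 7: 74 ⊕ db = af
byte 8: 68 ⊕ 1b = 73
byte 9: 65 ⊕ 33 = 56
byte 10: 20 ⊕ c8 = e8

ad291df97e8425af7356e8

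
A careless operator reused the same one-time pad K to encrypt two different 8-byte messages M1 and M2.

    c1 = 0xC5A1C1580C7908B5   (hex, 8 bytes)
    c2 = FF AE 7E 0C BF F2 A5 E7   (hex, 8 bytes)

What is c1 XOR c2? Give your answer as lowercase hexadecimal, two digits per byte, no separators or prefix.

c1 ⊕ c2 = (M1 ⊕ K) ⊕ (M2 ⊕ K) = M1 ⊕ M2 — the shared key cancels under XOR.
byte 0: c5 xor ff = 3a
byte 1: a1 xor ae = 0f
byte 2: c1 xor 7e = bf
byte 3: 58 xor 0c = 54
byte 4: 0c xor bf = b3
byte 5: 79 xor f2 = 8b
byte 6: 08 xor a5 = ad
byte 7: b5 xor e7 = 52

3a0fbf54b38bad52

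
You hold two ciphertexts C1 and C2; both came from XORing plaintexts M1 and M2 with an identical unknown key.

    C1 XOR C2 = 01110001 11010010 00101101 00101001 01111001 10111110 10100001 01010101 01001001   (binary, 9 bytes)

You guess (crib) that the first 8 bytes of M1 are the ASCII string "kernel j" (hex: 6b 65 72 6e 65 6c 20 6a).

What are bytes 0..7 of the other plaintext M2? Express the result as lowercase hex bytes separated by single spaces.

Since C1 ⊕ C2 = M1 ⊕ M2, XORing with the guessed M1 bytes yields the corresponding M2 bytes: M2 = (C1 ⊕ C2) ⊕ M1.
71 ^ 6b = 1a
d2 ^ 65 = b7
2d ^ 72 = 5f
29 ^ 6e = 47
79 ^ 65 = 1c
be ^ 6c = d2
a1 ^ 20 = 81
55 ^ 6a = 3f

1a b7 5f 47 1c d2 81 3f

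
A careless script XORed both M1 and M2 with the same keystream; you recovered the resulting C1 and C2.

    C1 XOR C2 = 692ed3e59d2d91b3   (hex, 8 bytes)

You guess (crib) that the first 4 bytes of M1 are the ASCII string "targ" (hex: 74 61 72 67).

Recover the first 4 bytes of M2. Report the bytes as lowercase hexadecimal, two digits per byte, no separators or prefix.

Since C1 ⊕ C2 = M1 ⊕ M2, XORing with the guessed M1 bytes yields the corresponding M2 bytes: M2 = (C1 ⊕ C2) ⊕ M1.
69 XOR 74 = 1d
2e XOR 61 = 4f
d3 XOR 72 = a1
e5 XOR 67 = 82

1d4fa182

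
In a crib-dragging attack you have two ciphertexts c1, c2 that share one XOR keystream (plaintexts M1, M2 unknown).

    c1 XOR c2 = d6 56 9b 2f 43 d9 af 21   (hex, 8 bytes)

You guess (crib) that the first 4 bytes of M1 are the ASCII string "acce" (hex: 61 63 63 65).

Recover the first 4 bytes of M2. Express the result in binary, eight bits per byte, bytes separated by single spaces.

Since c1 ⊕ c2 = M1 ⊕ M2, XORing with the guessed M1 bytes yields the corresponding M2 bytes: M2 = (c1 ⊕ c2) ⊕ M1.
d6 ^ 61 = b7
56 ^ 63 = 35
9b ^ 63 = f8
2f ^ 65 = 4a

10110111 00110101 11111000 01001010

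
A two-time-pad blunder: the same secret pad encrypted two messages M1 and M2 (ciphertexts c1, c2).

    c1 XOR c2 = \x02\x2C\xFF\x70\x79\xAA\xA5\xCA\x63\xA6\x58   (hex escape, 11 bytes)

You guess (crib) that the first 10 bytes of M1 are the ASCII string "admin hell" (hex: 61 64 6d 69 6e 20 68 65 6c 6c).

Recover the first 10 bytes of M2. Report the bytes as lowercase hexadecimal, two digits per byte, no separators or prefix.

Since c1 ⊕ c2 = M1 ⊕ M2, XORing with the guessed M1 bytes yields the corresponding M2 bytes: M2 = (c1 ⊕ c2) ⊕ M1.
02 xor 61 = 63
2c xor 64 = 48
ff xor 6d = 92
70 xor 69 = 19
79 xor 6e = 17
aa xor 20 = 8a
a5 xor 68 = cd
ca xor 65 = af
63 xor 6c = 0f
a6 xor 6c = ca

63489219178acdaf0fca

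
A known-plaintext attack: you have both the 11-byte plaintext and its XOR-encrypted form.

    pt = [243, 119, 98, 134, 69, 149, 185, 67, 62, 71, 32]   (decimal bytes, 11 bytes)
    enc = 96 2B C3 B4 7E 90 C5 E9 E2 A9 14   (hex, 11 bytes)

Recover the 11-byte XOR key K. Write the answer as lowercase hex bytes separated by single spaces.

65 5c a1 32 3b 05 7c aa dc ee 34

Since enc = pt ⊕ K, XORing both sides with pt gives K = pt ⊕ enc.
f3 ⊕ 96 = 65
77 ⊕ 2b = 5c
62 ⊕ c3 = a1
86 ⊕ b4 = 32
45 ⊕ 7e = 3b
95 ⊕ 90 = 05
b9 ⊕ c5 = 7c
43 ⊕ e9 = aa
3e ⊕ e2 = dc
47 ⊕ a9 = ee
20 ⊕ 14 = 34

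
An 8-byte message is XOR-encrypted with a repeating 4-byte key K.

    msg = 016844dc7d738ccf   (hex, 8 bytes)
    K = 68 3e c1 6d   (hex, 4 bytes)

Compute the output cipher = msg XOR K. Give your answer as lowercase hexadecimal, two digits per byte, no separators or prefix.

The 4-byte key repeats, so the effective keystream is 68 3e c1 6d 68 3e c1 6d.
byte 0: 01 xor 68 = 69
byte 1: 68 xor 3e = 56
byte 2: 44 xor c1 = 85
byte 3: dc xor 6d = b1
byte 4: 7d xor 68 = 15
byte 5: 73 xor 3e = 4d
byte 6: 8c xor c1 = 4d
byte 7: cf xor 6d = a2

695685b1154d4da2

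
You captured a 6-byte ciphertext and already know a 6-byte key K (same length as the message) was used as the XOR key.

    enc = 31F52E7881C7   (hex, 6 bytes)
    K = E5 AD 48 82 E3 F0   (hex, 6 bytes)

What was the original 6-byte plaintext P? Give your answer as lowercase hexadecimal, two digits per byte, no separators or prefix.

XOR is its own inverse, so applying the key byte-wise gives the result directly.
31 ⊕ e5 = d4
f5 ⊕ ad = 58
2e ⊕ 48 = 66
78 ⊕ 82 = fa
81 ⊕ e3 = 62
c7 ⊕ f0 = 37

d45866fa6237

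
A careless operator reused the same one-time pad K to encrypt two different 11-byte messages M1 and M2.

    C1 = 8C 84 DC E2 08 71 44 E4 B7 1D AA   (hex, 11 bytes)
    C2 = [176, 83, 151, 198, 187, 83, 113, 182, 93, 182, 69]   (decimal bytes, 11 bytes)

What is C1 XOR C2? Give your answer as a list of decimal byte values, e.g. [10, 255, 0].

C1 ⊕ C2 = (M1 ⊕ K) ⊕ (M2 ⊕ K) = M1 ⊕ M2 — the shared key cancels under XOR.
10001100 ⊕ 10110000 = 00111100
10000100 ⊕ 01010011 = 11010111
11011100 ⊕ 10010111 = 01001011
11100010 ⊕ 11000110 = 00100100
00001000 ⊕ 10111011 = 10110011
01110001 ⊕ 01010011 = 00100010
01000100 ⊕ 01110001 = 00110101
11100100 ⊕ 10110110 = 01010010
10110111 ⊕ 01011101 = 11101010
00011101 ⊕ 10110110 = 10101011
10101010 ⊕ 01000101 = 11101111

[60, 215, 75, 36, 179, 34, 53, 82, 234, 171, 239]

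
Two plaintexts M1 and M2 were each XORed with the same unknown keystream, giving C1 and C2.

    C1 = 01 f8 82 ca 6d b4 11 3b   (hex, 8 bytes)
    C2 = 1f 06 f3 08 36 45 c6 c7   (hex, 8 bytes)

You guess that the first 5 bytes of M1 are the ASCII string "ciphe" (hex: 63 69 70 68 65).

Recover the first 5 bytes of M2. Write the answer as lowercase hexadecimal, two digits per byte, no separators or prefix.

7d9701aa3e

First, C1 ⊕ C2 = (M1 ⊕ K) ⊕ (M2 ⊕ K) = M1 ⊕ M2, so the key drops out. Then M2 = (M1 ⊕ M2) ⊕ M1 over the first 5 bytes.
byte 0: (01 XOR 1f) XOR 63 = 1e XOR 63 = 7d
byte 1: (f8 XOR 06) XOR 69 = fe XOR 69 = 97
byte 2: (82 XOR f3) XOR 70 = 71 XOR 70 = 01
byte 3: (ca XOR 08) XOR 68 = c2 XOR 68 = aa
byte 4: (6d XOR 36) XOR 65 = 5b XOR 65 = 3e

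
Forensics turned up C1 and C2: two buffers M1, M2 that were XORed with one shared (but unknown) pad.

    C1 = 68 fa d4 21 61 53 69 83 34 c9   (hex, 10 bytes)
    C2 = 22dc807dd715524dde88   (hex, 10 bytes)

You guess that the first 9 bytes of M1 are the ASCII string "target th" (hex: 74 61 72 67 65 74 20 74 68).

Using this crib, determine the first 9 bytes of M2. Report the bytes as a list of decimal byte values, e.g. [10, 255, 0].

First, C1 ⊕ C2 = (M1 ⊕ K) ⊕ (M2 ⊕ K) = M1 ⊕ M2, so the key drops out. Then M2 = (M1 ⊕ M2) ⊕ M1 over the first 9 bytes.
byte 0: (68 XOR 22) XOR 74 = 4a XOR 74 = 3e
byte 1: (fa XOR dc) XOR 61 = 26 XOR 61 = 47
byte 2: (d4 XOR 80) XOR 72 = 54 XOR 72 = 26
byte 3: (21 XOR 7d) XOR 67 = 5c XOR 67 = 3b
byte 4: (61 XOR d7) XOR 65 = b6 XOR 65 = d3
byte 5: (53 XOR 15) XOR 74 = 46 XOR 74 = 32
byte 6: (69 XOR 52) XOR 20 = 3b XOR 20 = 1b
byte 7: (83 XOR 4d) XOR 74 = ce XOR 74 = ba
byte 8: (34 XOR de) XOR 68 = ea XOR 68 = 82

[62, 71, 38, 59, 211, 50, 27, 186, 130]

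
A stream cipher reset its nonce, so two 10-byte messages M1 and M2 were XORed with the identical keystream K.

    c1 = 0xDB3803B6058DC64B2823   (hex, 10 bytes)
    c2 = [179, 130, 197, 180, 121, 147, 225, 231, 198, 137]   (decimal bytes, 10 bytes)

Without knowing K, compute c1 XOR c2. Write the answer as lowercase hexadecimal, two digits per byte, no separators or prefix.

68bac6027c1e27aceeaa

c1 ⊕ c2 = (M1 ⊕ K) ⊕ (M2 ⊕ K) = M1 ⊕ M2 — the shared key cancels under XOR.
db xor b3 = 68
38 xor 82 = ba
03 xor c5 = c6
b6 xor b4 = 02
05 xor 79 = 7c
8d xor 93 = 1e
c6 xor e1 = 27
4b xor e7 = ac
28 xor c6 = ee
23 xor 89 = aa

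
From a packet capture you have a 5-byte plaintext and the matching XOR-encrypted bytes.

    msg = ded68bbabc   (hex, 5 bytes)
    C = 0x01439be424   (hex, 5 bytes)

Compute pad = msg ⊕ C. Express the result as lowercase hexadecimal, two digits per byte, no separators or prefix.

Since C = msg ⊕ pad, XORing both sides with msg gives pad = msg ⊕ C.
byte 0: 222 xor   1 = 223
byte 1: 214 xor  67 = 149
byte 2: 139 xor 155 =  16
byte 3: 186 xor 228 =  94
byte 4: 188 xor  36 = 152

df95105e98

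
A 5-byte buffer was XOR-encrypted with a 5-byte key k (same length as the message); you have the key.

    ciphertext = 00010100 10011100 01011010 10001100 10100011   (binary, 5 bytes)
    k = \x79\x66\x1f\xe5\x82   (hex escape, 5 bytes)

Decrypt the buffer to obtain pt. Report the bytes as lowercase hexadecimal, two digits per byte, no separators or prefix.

00010100 ⊕ 01111001 = 01101101
10011100 ⊕ 01100110 = 11111010
01011010 ⊕ 00011111 = 01000101
10001100 ⊕ 11100101 = 01101001
10100011 ⊕ 10000010 = 00100001

6dfa456921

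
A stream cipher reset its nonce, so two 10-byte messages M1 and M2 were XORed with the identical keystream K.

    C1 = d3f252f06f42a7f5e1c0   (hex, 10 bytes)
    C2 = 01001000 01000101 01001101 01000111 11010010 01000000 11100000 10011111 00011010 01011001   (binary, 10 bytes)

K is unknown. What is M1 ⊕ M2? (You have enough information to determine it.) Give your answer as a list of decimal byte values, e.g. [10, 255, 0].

[155, 183, 31, 183, 189, 2, 71, 106, 251, 153]

C1 ⊕ C2 = (M1 ⊕ K) ⊕ (M2 ⊕ K) = M1 ⊕ M2 — the shared key cancels under XOR.
211 xor  72 = 155
242 xor  69 = 183
 82 xor  77 =  31
240 xor  71 = 183
111 xor 210 = 189
 66 xor  64 =   2
167 xor 224 =  71
245 xor 159 = 106
225 xor  26 = 251
192 xor  89 = 153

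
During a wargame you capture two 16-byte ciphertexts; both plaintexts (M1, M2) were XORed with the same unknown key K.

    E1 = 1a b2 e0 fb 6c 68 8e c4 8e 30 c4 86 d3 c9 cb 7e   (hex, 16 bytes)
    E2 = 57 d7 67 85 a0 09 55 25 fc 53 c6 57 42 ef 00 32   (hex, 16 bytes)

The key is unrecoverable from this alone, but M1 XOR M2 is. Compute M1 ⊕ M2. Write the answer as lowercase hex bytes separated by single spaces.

4d 65 87 7e cc 61 db e1 72 63 02 d1 91 26 cb 4c

E1 ⊕ E2 = (M1 ⊕ K) ⊕ (M2 ⊕ K) = M1 ⊕ M2 — the shared key cancels under XOR.
00011010 XOR 01010111 = 01001101
10110010 XOR 11010111 = 01100101
11100000 XOR 01100111 = 10000111
11111011 XOR 10000101 = 01111110
01101100 XOR 10100000 = 11001100
01101000 XOR 00001001 = 01100001
10001110 XOR 01010101 = 11011011
11000100 XOR 00100101 = 11100001
10001110 XOR 11111100 = 01110010
00110000 XOR 01010011 = 01100011
11000100 XOR 11000110 = 00000010
10000110 XOR 01010111 = 11010001
11010011 XOR 01000010 = 10010001
11001001 XOR 11101111 = 00100110
11001011 XOR 00000000 = 11001011
01111110 XOR 00110010 = 01001100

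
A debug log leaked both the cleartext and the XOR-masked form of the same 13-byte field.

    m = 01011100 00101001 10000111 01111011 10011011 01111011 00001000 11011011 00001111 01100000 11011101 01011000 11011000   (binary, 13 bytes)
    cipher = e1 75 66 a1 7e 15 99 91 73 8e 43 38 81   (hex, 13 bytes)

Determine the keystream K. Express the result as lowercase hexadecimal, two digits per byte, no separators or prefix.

bd5ce1dae56e914a7cee9e6059

Since cipher = m ⊕ K, XORing both sides with m gives K = m ⊕ cipher.
5c XOR e1 = bd
29 XOR 75 = 5c
87 XOR 66 = e1
7b XOR a1 = da
9b XOR 7e = e5
7b XOR 15 = 6e
08 XOR 99 = 91
db XOR 91 = 4a
0f XOR 73 = 7c
60 XOR 8e = ee
dd XOR 43 = 9e
58 XOR 38 = 60
d8 XOR 81 = 59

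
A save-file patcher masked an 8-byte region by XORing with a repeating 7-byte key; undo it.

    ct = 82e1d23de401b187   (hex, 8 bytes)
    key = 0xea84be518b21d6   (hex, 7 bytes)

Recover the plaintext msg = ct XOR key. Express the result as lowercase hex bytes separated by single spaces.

The 7-byte key repeats, so the effective keystream is ea 84 be 51 8b 21 d6 ea.
byte 0: 82 ⊕ ea = 68
byte 1: e1 ⊕ 84 = 65
byte 2: d2 ⊕ be = 6c
byte 3: 3d ⊕ 51 = 6c
byte 4: e4 ⊕ 8b = 6f
byte 5: 01 ⊕ 21 = 20
byte 6: b1 ⊕ d6 = 67
byte 7: 87 ⊕ ea = 6d

68 65 6c 6c 6f 20 67 6d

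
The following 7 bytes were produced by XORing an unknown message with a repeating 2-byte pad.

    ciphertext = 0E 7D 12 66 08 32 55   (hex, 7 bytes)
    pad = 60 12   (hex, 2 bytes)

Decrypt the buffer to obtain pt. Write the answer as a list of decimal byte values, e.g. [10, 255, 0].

The 2-byte key repeats, so the effective keystream is 60 12 60 12 60 12 60.
byte 0:  14 xor  96 = 110
byte 1: 125 xor  18 = 111
byte 2:  18 xor  96 = 114
byte 3: 102 xor  18 = 116
byte 4:   8 xor  96 = 104
byte 5:  50 xor  18 =  32
byte 6:  85 xor  96 =  53

[110, 111, 114, 116, 104, 32, 53]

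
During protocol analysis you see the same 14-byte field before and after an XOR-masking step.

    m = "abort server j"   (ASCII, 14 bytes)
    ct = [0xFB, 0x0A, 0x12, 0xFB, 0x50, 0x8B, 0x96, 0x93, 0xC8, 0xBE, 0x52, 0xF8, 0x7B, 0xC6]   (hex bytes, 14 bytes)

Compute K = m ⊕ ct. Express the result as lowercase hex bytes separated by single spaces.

9a 68 7d 89 24 ab e5 f6 ba c8 37 8a 5b ac

Since ct = m ⊕ K, XORing both sides with m gives K = m ⊕ ct.
01100001 xor 11111011 = 10011010
01100010 xor 00001010 = 01101000
01101111 xor 00010010 = 01111101
01110010 xor 11111011 = 10001001
01110100 xor 01010000 = 00100100
00100000 xor 10001011 = 10101011
01110011 xor 10010110 = 11100101
01100101 xor 10010011 = 11110110
01110010 xor 11001000 = 10111010
01110110 xor 10111110 = 11001000
01100101 xor 01010010 = 00110111
01110010 xor 11111000 = 10001010
00100000 xor 01111011 = 01011011
01101010 xor 11000110 = 10101100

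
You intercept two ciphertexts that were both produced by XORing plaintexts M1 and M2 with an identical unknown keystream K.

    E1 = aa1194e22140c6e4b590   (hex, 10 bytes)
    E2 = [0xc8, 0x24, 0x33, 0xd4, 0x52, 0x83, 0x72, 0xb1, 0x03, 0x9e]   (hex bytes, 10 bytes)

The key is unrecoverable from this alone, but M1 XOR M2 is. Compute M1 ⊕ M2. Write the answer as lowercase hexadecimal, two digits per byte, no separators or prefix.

E1 ⊕ E2 = (M1 ⊕ K) ⊕ (M2 ⊕ K) = M1 ⊕ M2 — the shared key cancels under XOR.
byte 0: aa ^ c8 = 62
byte 1: 11 ^ 24 = 35
byte 2: 94 ^ 33 = a7
byte 3: e2 ^ d4 = 36
byte 4: 21 ^ 52 = 73
byte 5: 40 ^ 83 = c3
byte 6: c6 ^ 72 = b4
byte 7: e4 ^ b1 = 55
byte 8: b5 ^ 03 = b6
byte 9: 90 ^ 9e = 0e

6235a73673c3b455b60e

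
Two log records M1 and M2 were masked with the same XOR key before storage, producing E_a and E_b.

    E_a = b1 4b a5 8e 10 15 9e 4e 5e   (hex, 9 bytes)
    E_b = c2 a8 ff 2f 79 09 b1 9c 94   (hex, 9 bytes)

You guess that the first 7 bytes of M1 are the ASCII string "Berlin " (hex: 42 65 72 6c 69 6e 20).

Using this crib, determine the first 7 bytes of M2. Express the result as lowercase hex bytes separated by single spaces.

First, E_a ⊕ E_b = (M1 ⊕ K) ⊕ (M2 ⊕ K) = M1 ⊕ M2, so the key drops out. Then M2 = (M1 ⊕ M2) ⊕ M1 over the first 7 bytes.
byte 0: (b1 ^ c2) ^ 42 = 73 ^ 42 = 31
byte 1: (4b ^ a8) ^ 65 = e3 ^ 65 = 86
byte 2: (a5 ^ ff) ^ 72 = 5a ^ 72 = 28
byte 3: (8e ^ 2f) ^ 6c = a1 ^ 6c = cd
byte 4: (10 ^ 79) ^ 69 = 69 ^ 69 = 00
byte 5: (15 ^ 09) ^ 6e = 1c ^ 6e = 72
byte 6: (9e ^ b1) ^ 20 = 2f ^ 20 = 0f

31 86 28 cd 00 72 0f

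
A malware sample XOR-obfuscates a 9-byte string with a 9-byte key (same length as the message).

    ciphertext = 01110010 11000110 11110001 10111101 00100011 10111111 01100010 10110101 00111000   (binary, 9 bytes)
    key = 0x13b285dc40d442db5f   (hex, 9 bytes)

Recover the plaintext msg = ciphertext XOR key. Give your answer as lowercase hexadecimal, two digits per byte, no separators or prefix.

61747461636b206e67

XOR is its own inverse, so applying the key byte-wise gives the result directly.
72 xor 13 = 61
c6 xor b2 = 74
f1 xor 85 = 74
bd xor dc = 61
23 xor 40 = 63
bf xor d4 = 6b
62 xor 42 = 20
b5 xor db = 6e
38 xor 5f = 67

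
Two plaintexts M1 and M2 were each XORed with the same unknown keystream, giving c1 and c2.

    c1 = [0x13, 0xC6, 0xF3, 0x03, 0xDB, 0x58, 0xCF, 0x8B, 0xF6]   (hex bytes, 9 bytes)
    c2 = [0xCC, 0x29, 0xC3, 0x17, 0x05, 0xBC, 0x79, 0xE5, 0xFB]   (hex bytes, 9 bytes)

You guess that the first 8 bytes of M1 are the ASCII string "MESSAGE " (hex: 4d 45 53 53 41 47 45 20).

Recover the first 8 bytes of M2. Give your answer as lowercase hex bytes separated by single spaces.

First, c1 ⊕ c2 = (M1 ⊕ K) ⊕ (M2 ⊕ K) = M1 ⊕ M2, so the key drops out. Then M2 = (M1 ⊕ M2) ⊕ M1 over the first 8 bytes.
byte 0: (13 xor cc) xor 4d = df xor 4d = 92
byte 1: (c6 xor 29) xor 45 = ef xor 45 = aa
byte 2: (f3 xor c3) xor 53 = 30 xor 53 = 63
byte 3: (03 xor 17) xor 53 = 14 xor 53 = 47
byte 4: (db xor 05) xor 41 = de xor 41 = 9f
byte 5: (58 xor bc) xor 47 = e4 xor 47 = a3
byte 6: (cf xor 79) xor 45 = b6 xor 45 = f3
byte 7: (8b xor e5) xor 20 = 6e xor 20 = 4e

92 aa 63 47 9f a3 f3 4e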